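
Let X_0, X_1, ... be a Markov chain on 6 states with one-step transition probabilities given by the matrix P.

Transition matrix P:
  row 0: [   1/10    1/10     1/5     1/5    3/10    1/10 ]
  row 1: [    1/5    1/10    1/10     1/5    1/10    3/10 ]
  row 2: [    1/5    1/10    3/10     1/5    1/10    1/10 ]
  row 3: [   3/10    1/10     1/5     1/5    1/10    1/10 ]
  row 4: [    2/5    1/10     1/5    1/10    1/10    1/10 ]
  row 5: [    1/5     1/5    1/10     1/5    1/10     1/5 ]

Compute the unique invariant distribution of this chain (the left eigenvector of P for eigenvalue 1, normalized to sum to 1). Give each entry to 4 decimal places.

π = [0.2250, 0.1136, 0.1944, 0.1855, 0.1450, 0.1364]

Balance equations π_j = Σ_i π_i·P[i][j]:
  π_0 = 1/10·π_0 + 1/5·π_1 + 1/5·π_2 + 3/10·π_3 + 2/5·π_4 + 1/5·π_5
  π_1 = 1/10·π_0 + 1/10·π_1 + 1/10·π_2 + 1/10·π_3 + 1/10·π_4 + 1/5·π_5
  π_2 = 1/5·π_0 + 1/10·π_1 + 3/10·π_2 + 1/5·π_3 + 1/5·π_4 + 1/10·π_5
  π_3 = 1/5·π_0 + 1/5·π_1 + 1/5·π_2 + 1/5·π_3 + 1/10·π_4 + 1/5·π_5
  π_4 = 3/10·π_0 + 1/10·π_1 + 1/10·π_2 + 1/10·π_3 + 1/10·π_4 + 1/10·π_5
  normalize: π_0 + π_1 + π_2 + π_3 + π_4 + π_5 = 1
Solving the linear system gives exactly π = [239/1062, 5/44, 7/36, 197/1062, 77/531, 3/22].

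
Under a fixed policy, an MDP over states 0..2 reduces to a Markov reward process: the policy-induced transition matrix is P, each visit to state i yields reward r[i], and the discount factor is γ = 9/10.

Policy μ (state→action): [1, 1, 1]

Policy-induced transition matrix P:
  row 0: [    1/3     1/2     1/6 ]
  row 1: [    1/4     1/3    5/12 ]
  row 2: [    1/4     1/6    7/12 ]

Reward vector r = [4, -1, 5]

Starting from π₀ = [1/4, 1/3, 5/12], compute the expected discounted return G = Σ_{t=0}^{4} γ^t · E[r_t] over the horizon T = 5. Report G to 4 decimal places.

t=0: π = [0.2500, 0.3333, 0.4167], E[r] = 2.7500, γ^t·E[r] = 2.750000, running G = 2.750000
t=1: π = [0.2708, 0.3056, 0.4236], E[r] = 2.8958, γ^t·E[r] = 2.606250, running G = 5.356250
t=2: π = [0.2726, 0.3079, 0.4196], E[r] = 2.8802, γ^t·E[r] = 2.332969, running G = 7.689219
t=3: π = [0.2727, 0.3088, 0.4185], E[r] = 2.8743, γ^t·E[r] = 2.095348, running G = 9.784566
t=4: π = [0.2727, 0.3090, 0.4182], E[r] = 2.8730, γ^t·E[r] = 1.884982, running G = 11.669549

G = 11.6695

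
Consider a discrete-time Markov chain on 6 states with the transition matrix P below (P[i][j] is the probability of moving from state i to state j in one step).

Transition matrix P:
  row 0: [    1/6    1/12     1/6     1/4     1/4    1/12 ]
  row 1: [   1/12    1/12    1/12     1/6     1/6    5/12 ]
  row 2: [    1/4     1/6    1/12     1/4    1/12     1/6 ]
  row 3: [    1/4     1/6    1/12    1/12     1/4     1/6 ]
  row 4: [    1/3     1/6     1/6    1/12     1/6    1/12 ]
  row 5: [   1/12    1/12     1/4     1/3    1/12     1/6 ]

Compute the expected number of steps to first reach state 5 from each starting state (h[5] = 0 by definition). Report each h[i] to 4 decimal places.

First-step conditioning: h[5] = 0; for i ≠ 5, h[i] = 1 + Σ_k P[i][k]·h[k].
  h[0] = 1 + 1/6·h[0] + 1/12·h[1] + 1/6·h[2] + 1/4·h[3] + 1/4·h[4]
  h[1] = 1 + 1/12·h[0] + 1/12·h[1] + 1/12·h[2] + 1/6·h[3] + 1/6·h[4]
  h[2] = 1 + 1/4·h[0] + 1/6·h[1] + 1/12·h[2] + 1/4·h[3] + 1/12·h[4]
  h[3] = 1 + 1/4·h[0] + 1/6·h[1] + 1/12·h[2] + 1/12·h[3] + 1/4·h[4]
  h[4] = 1 + 1/3·h[0] + 1/6·h[1] + 1/6·h[2] + 1/12·h[3] + 1/6·h[4]
Solving the 5×5 linear system over states ≠ 5 gives exactly h = [28914/4361, 19752/4361, 26034/4361, 26400/4361, 28596/4361, 0] (h[5] = 0 is the target).

h = [6.6301, 4.5292, 5.9697, 6.0537, 6.5572, 0.0000]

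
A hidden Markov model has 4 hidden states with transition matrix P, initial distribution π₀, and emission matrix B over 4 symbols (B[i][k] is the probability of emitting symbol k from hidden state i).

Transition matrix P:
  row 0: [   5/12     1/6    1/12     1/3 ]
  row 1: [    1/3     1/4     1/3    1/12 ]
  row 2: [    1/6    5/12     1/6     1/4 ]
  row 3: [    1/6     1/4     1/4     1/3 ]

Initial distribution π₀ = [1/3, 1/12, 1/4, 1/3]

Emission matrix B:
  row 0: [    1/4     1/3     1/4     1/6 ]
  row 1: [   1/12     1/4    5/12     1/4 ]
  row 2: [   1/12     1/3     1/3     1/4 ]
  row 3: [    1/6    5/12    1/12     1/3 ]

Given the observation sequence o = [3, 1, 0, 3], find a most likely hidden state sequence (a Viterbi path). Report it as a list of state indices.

t=0: δ = [5.556e-02, 2.083e-02, 6.250e-02, 1.111e-01]  (obs o_0=3)
t=1: δ = [7.716e-03, 6.944e-03, 9.259e-03, 1.543e-02]  ψ = [0, 3, 3, 3]  (obs o_1=1)
t=2: δ = [8.038e-04, 3.215e-04, 3.215e-04, 8.573e-04]  ψ = [0, 2, 3, 3]  (obs o_2=0)
t=3: δ = [5.582e-05, 5.358e-05, 5.358e-05, 9.526e-05]  ψ = [0, 3, 3, 3]  (obs o_3=3)
backtrack: best end state = 3; path = [3, 3, 3, 3]

path = [3, 3, 3, 3]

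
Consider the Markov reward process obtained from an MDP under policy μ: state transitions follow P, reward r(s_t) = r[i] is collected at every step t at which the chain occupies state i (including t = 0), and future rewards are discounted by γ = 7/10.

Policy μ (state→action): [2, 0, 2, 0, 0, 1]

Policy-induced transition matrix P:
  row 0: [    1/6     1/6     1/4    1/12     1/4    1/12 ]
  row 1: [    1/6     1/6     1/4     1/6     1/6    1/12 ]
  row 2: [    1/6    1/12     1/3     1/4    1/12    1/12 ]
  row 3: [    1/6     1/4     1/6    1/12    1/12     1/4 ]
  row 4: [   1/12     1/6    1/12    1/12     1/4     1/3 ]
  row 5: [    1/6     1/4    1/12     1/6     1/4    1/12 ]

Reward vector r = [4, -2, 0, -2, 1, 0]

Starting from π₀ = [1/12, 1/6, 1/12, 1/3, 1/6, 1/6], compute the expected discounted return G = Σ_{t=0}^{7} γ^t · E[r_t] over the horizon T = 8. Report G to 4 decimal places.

G = -0.1971

t=0: π = [0.0833, 0.1667, 0.0833, 0.3333, 0.1667, 0.1667], E[r] = -0.5000, γ^t·E[r] = -0.500000, running G = -0.500000
t=1: π = [0.1528, 0.2014, 0.1736, 0.1250, 0.1667, 0.1806], E[r] = 0.1250, γ^t·E[r] = 0.087500, running G = -0.412500
t=2: π = [0.1528, 0.1777, 0.1962, 0.1441, 0.1834, 0.1458], E[r] = 0.1510, γ^t·E[r] = 0.074010, running G = -0.338490
t=3: π = [0.1514, 0.1745, 0.1995, 0.1430, 0.1785, 0.1532], E[r] = 0.1491, γ^t·E[r] = 0.051129, running G = -0.287360
t=4: π = [0.1518, 0.1747, 0.1994, 0.1439, 0.1784, 0.1518], E[r] = 0.1483, γ^t·E[r] = 0.035615, running G = -0.251746
t=5: π = [0.1518, 0.1747, 0.1996, 0.1438, 0.1782, 0.1519], E[r] = 0.1485, γ^t·E[r] = 0.024957, running G = -0.226789
t=6: π = [0.1518, 0.1747, 0.1996, 0.1438, 0.1782, 0.1519], E[r] = 0.1485, γ^t·E[r] = 0.017470, running G = -0.209319
t=7: π = [0.1518, 0.1747, 0.1996, 0.1438, 0.1782, 0.1519], E[r] = 0.1485, γ^t·E[r] = 0.012229, running G = -0.197090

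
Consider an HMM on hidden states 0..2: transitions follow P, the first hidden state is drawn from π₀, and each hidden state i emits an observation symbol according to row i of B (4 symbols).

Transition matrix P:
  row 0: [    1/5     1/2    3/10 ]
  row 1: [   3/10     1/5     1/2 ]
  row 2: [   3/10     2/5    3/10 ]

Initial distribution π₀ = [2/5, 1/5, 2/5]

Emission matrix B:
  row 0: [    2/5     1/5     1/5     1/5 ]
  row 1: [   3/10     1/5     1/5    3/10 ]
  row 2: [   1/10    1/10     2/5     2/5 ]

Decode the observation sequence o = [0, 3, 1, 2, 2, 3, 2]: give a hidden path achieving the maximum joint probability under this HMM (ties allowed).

t=0: δ = [1.600e-01, 6.000e-02, 4.000e-02]  (obs o_0=0)
t=1: δ = [6.400e-03, 2.400e-02, 1.920e-02]  ψ = [0, 0, 0]  (obs o_1=3)
t=2: δ = [1.440e-03, 1.536e-03, 1.200e-03]  ψ = [1, 2, 1]  (obs o_2=1)
t=3: δ = [9.216e-05, 1.440e-04, 3.072e-04]  ψ = [1, 0, 1]  (obs o_3=2)
t=4: δ = [1.843e-05, 2.458e-05, 3.686e-05]  ψ = [2, 2, 2]  (obs o_4=2)
t=5: δ = [2.212e-06, 4.424e-06, 4.915e-06]  ψ = [2, 2, 1]  (obs o_5=3)
t=6: δ = [2.949e-07, 3.932e-07, 8.847e-07]  ψ = [2, 2, 1]  (obs o_6=2)
backtrack: best end state = 2; path = [0, 2, 1, 2, 2, 1, 2]

path = [0, 2, 1, 2, 2, 1, 2]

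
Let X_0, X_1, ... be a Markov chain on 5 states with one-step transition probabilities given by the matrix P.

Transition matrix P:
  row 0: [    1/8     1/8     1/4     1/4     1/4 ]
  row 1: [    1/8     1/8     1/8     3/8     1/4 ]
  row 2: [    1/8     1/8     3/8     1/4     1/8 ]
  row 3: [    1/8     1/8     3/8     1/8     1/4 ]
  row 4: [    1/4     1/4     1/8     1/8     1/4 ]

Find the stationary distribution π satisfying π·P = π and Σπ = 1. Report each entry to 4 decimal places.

π = [0.1521, 0.1521, 0.2637, 0.2150, 0.2170]

Balance equations π_j = Σ_i π_i·P[i][j]:
  π_0 = 1/8·π_0 + 1/8·π_1 + 1/8·π_2 + 1/8·π_3 + 1/4·π_4
  π_1 = 1/8·π_0 + 1/8·π_1 + 1/8·π_2 + 1/8·π_3 + 1/4·π_4
  π_2 = 1/4·π_0 + 1/8·π_1 + 3/8·π_2 + 3/8·π_3 + 1/8·π_4
  π_3 = 1/4·π_0 + 3/8·π_1 + 1/4·π_2 + 1/8·π_3 + 1/8·π_4
  normalize: π_0 + π_1 + π_2 + π_3 + π_4 = 1
Solving the linear system gives exactly π = [75/493, 75/493, 130/493, 106/493, 107/493].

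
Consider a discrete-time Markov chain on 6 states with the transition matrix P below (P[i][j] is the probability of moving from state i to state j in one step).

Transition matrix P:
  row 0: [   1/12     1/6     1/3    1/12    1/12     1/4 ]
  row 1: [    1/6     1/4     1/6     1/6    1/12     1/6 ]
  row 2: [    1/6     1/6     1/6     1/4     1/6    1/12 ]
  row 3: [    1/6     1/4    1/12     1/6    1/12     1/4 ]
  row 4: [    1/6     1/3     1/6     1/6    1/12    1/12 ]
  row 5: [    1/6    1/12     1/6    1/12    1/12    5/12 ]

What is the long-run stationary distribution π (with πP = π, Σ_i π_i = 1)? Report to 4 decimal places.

π = [0.1538, 0.1929, 0.1798, 0.1501, 0.0983, 0.2251]

Balance equations π_j = Σ_i π_i·P[i][j]:
  π_0 = 1/12·π_0 + 1/6·π_1 + 1/6·π_2 + 1/6·π_3 + 1/6·π_4 + 1/6·π_5
  π_1 = 1/6·π_0 + 1/4·π_1 + 1/6·π_2 + 1/4·π_3 + 1/3·π_4 + 1/12·π_5
  π_2 = 1/3·π_0 + 1/6·π_1 + 1/6·π_2 + 1/12·π_3 + 1/6·π_4 + 1/6·π_5
  π_3 = 1/12·π_0 + 1/6·π_1 + 1/4·π_2 + 1/6·π_3 + 1/6·π_4 + 1/12·π_5
  π_4 = 1/12·π_0 + 1/12·π_1 + 1/6·π_2 + 1/12·π_3 + 1/12·π_4 + 1/12·π_5
  normalize: π_0 + π_1 + π_2 + π_3 + π_4 + π_5 = 1
Solving the linear system gives exactly π = [2/13, 39659/205621, 36971/205621, 30858/205621, 20216/205621, 46283/205621].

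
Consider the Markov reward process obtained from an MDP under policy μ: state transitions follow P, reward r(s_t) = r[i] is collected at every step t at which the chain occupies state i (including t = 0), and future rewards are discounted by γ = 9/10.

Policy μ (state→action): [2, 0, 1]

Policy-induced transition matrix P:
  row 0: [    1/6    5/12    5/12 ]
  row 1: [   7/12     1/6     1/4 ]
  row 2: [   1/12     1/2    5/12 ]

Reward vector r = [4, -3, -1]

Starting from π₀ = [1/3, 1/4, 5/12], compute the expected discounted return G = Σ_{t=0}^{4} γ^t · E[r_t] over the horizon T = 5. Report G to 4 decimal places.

G = -0.9483

t=0: π = [0.3333, 0.2500, 0.4167], E[r] = 0.1667, γ^t·E[r] = 0.166667, running G = 0.166667
t=1: π = [0.2361, 0.3889, 0.3750], E[r] = -0.5972, γ^t·E[r] = -0.537500, running G = -0.370833
t=2: π = [0.2975, 0.3507, 0.3519], E[r] = -0.2141, γ^t·E[r] = -0.173438, running G = -0.544271
t=3: π = [0.2835, 0.3583, 0.3582], E[r] = -0.2993, γ^t·E[r] = -0.218180, running G = -0.762451
t=4: π = [0.2861, 0.3569, 0.3569], E[r] = -0.2833, γ^t·E[r] = -0.185883, running G = -0.948334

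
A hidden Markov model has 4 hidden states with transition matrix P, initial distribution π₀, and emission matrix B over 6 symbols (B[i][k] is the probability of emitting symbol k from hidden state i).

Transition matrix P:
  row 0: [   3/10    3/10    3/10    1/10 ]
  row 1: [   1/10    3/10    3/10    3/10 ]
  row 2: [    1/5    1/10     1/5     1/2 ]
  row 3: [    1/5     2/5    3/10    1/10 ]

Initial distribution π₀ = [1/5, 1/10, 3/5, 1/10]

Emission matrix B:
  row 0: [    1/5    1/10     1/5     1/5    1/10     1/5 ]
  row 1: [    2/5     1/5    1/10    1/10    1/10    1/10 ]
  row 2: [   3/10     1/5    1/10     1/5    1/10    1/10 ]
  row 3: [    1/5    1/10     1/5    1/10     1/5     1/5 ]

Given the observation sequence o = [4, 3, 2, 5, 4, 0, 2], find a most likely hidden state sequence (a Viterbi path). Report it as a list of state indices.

path = [2, 2, 3, 2, 3, 1, 3]

t=0: δ = [2.000e-02, 1.000e-02, 6.000e-02, 2.000e-02]  (obs o_0=4)
t=1: δ = [2.400e-03, 8.000e-04, 2.400e-03, 3.000e-03]  ψ = [2, 3, 2, 2]  (obs o_1=3)
t=2: δ = [1.440e-04, 1.200e-04, 9.000e-05, 2.400e-04]  ψ = [0, 3, 3, 2]  (obs o_2=2)
t=3: δ = [9.600e-06, 9.600e-06, 7.200e-06, 9.000e-06]  ψ = [3, 3, 3, 2]  (obs o_3=5)
t=4: δ = [2.880e-07, 3.600e-07, 2.880e-07, 7.200e-07]  ψ = [0, 3, 0, 2]  (obs o_4=4)
t=5: δ = [2.880e-08, 1.152e-07, 6.480e-08, 2.880e-08]  ψ = [3, 3, 3, 2]  (obs o_5=0)
t=6: δ = [2.592e-09, 3.456e-09, 3.456e-09, 6.912e-09]  ψ = [2, 1, 1, 1]  (obs o_6=2)
backtrack: best end state = 3; path = [2, 2, 3, 2, 3, 1, 3]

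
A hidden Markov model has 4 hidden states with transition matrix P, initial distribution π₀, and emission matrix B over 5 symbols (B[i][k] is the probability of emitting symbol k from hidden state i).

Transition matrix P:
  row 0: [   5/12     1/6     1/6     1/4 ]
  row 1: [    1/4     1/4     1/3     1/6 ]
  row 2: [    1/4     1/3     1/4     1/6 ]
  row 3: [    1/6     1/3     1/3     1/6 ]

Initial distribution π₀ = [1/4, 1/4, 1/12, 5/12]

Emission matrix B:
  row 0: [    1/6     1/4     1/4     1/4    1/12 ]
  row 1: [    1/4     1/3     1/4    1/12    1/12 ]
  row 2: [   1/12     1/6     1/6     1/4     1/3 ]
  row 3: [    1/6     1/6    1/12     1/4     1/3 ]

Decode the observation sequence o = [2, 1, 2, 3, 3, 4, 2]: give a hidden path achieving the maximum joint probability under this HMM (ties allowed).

t=0: δ = [6.250e-02, 6.250e-02, 1.389e-02, 3.472e-02]  (obs o_0=2)
t=1: δ = [6.510e-03, 5.208e-03, 3.472e-03, 2.604e-03]  ψ = [0, 1, 1, 0]  (obs o_1=1)
t=2: δ = [6.782e-04, 3.255e-04, 2.894e-04, 1.356e-04]  ψ = [0, 1, 1, 0]  (obs o_2=2)
t=3: δ = [7.064e-05, 9.419e-06, 2.826e-05, 4.239e-05]  ψ = [0, 0, 0, 0]  (obs o_3=3)
t=4: δ = [7.359e-06, 1.177e-06, 3.532e-06, 4.415e-06]  ψ = [0, 3, 3, 0]  (obs o_4=3)
t=5: δ = [2.555e-07, 1.226e-07, 4.906e-07, 6.132e-07]  ψ = [0, 3, 3, 0]  (obs o_5=4)
t=6: δ = [3.066e-08, 5.110e-08, 3.407e-08, 8.517e-09]  ψ = [2, 3, 3, 3]  (obs o_6=2)
backtrack: best end state = 1; path = [0, 0, 0, 0, 0, 3, 1]

path = [0, 0, 0, 0, 0, 3, 1]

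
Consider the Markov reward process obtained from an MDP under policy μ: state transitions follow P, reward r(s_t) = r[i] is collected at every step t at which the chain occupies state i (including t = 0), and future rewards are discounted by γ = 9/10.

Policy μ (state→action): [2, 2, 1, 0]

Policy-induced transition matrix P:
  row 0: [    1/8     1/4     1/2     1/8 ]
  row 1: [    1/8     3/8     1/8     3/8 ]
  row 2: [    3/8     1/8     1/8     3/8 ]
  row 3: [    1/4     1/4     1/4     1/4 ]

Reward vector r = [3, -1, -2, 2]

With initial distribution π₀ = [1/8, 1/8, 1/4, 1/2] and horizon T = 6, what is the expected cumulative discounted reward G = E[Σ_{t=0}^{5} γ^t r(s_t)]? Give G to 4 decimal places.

t=0: π = [0.1250, 0.1250, 0.2500, 0.5000], E[r] = 0.7500, γ^t·E[r] = 0.750000, running G = 0.750000
t=1: π = [0.2500, 0.2344, 0.2344, 0.2813], E[r] = 0.6094, γ^t·E[r] = 0.548438, running G = 1.298438
t=2: π = [0.2188, 0.2500, 0.2539, 0.2773], E[r] = 0.4531, γ^t·E[r] = 0.367031, running G = 1.665469
t=3: π = [0.2231, 0.2495, 0.2417, 0.2856], E[r] = 0.5078, γ^t·E[r] = 0.370195, running G = 2.035664
t=4: π = [0.2211, 0.2510, 0.2444, 0.2835], E[r] = 0.4907, γ^t·E[r] = 0.321923, running G = 2.357587
t=5: π = [0.2215, 0.2508, 0.2434, 0.2843], E[r] = 0.4956, γ^t·E[r] = 0.292655, running G = 2.650242

G = 2.6502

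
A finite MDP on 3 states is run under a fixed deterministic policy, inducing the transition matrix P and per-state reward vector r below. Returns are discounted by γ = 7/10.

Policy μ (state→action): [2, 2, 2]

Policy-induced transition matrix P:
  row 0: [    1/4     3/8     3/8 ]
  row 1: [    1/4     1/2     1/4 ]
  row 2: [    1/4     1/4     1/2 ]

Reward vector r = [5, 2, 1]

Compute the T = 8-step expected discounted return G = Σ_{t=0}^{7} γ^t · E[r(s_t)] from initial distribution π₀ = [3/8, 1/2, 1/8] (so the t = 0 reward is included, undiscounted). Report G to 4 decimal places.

t=0: π = [0.3750, 0.5000, 0.1250], E[r] = 3.0000, γ^t·E[r] = 3.000000, running G = 3.000000
t=1: π = [0.2500, 0.4219, 0.3281], E[r] = 2.4219, γ^t·E[r] = 1.695313, running G = 4.695313
t=2: π = [0.2500, 0.3867, 0.3633], E[r] = 2.3867, γ^t·E[r] = 1.169492, running G = 5.864805
t=3: π = [0.2500, 0.3779, 0.3721], E[r] = 2.3779, γ^t·E[r] = 0.815630, running G = 6.680435
t=4: π = [0.2500, 0.3757, 0.3743], E[r] = 2.3757, γ^t·E[r] = 0.570413, running G = 7.250848
t=5: π = [0.2500, 0.3752, 0.3748], E[r] = 2.3752, γ^t·E[r] = 0.399197, running G = 7.650045
t=6: π = [0.2500, 0.3750, 0.3750], E[r] = 2.3750, γ^t·E[r] = 0.279422, running G = 7.929467
t=7: π = [0.2500, 0.3750, 0.3750], E[r] = 2.3750, γ^t·E[r] = 0.195592, running G = 8.125059

G = 8.1251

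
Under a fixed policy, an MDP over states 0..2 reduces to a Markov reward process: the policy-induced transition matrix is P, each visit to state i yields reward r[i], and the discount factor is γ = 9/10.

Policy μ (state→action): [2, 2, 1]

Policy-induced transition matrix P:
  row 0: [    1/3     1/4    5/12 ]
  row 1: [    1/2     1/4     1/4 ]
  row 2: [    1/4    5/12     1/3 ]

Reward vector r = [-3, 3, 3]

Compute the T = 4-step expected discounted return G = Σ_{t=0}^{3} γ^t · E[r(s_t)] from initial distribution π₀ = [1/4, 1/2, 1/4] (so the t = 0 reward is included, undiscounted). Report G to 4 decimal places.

t=0: π = [0.2500, 0.5000, 0.2500], E[r] = 1.5000, γ^t·E[r] = 1.500000, running G = 1.500000
t=1: π = [0.3958, 0.2917, 0.3125], E[r] = 0.6250, γ^t·E[r] = 0.562500, running G = 2.062500
t=2: π = [0.3559, 0.3021, 0.3420], E[r] = 0.8646, γ^t·E[r] = 0.700313, running G = 2.762813
t=3: π = [0.3552, 0.3070, 0.3378], E[r] = 0.8689, γ^t·E[r] = 0.633445, running G = 3.396258

G = 3.3963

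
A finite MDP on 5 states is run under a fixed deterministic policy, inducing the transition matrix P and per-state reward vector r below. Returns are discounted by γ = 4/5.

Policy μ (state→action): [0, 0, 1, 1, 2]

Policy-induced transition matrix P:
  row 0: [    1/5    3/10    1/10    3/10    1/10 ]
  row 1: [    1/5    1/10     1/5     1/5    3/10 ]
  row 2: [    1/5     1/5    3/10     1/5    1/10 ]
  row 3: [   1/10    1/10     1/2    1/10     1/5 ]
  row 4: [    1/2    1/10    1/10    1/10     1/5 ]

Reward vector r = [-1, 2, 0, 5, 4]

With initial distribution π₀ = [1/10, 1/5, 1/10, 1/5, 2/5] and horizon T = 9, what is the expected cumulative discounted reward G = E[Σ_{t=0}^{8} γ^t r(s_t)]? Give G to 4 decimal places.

G = 8.4880

t=0: π = [0.1000, 0.2000, 0.1000, 0.2000, 0.4000], E[r] = 2.9000, γ^t·E[r] = 2.900000, running G = 2.900000
t=1: π = [0.3000, 0.1300, 0.2200, 0.1500, 0.2000], E[r] = 1.5100, γ^t·E[r] = 1.208000, running G = 4.108000
t=2: π = [0.2450, 0.1820, 0.2170, 0.1950, 0.1610], E[r] = 1.7380, γ^t·E[r] = 1.112320, running G = 5.220320
t=3: π = [0.2288, 0.1707, 0.2396, 0.1889, 0.1720], E[r] = 1.7451, γ^t·E[r] = 0.893491, running G = 6.113811
t=4: π = [0.2327, 0.1697, 0.2406, 0.1868, 0.1702], E[r] = 1.7216, γ^t·E[r] = 0.705167, running G = 6.818979
t=5: π = [0.2324, 0.1706, 0.2398, 0.1876, 0.1696], E[r] = 1.7252, γ^t·E[r] = 0.565324, running G = 7.384303
t=6: π = [0.2321, 0.1705, 0.2400, 0.1875, 0.1698], E[r] = 1.7257, γ^t·E[r] = 0.452390, running G = 7.836693
t=7: π = [0.2322, 0.1704, 0.2401, 0.1875, 0.1698], E[r] = 1.7254, γ^t·E[r] = 0.361835, running G = 8.198527
t=8: π = [0.2322, 0.1704, 0.2400, 0.1875, 0.1698], E[r] = 1.7254, γ^t·E[r] = 0.289475, running G = 8.488003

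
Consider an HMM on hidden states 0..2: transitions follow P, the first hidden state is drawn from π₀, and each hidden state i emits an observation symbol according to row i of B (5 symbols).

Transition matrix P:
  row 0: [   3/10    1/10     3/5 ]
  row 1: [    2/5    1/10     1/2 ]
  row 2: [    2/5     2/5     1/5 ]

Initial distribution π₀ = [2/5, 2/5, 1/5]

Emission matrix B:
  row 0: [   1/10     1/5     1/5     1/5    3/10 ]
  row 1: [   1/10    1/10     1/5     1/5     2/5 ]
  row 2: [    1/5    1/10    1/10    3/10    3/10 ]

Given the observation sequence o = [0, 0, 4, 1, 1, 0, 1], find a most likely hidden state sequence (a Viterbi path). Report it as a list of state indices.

path = [0, 2, 1, 0, 0, 2, 0]

t=0: δ = [4.000e-02, 4.000e-02, 4.000e-02]  (obs o_0=0)
t=1: δ = [1.600e-03, 1.600e-03, 4.800e-03]  ψ = [1, 2, 0]  (obs o_1=0)
t=2: δ = [5.760e-04, 7.680e-04, 2.880e-04]  ψ = [2, 2, 0]  (obs o_2=4)
t=3: δ = [6.144e-05, 1.152e-05, 3.840e-05]  ψ = [1, 2, 1]  (obs o_3=1)
t=4: δ = [3.686e-06, 1.536e-06, 3.686e-06]  ψ = [0, 2, 0]  (obs o_4=1)
t=5: δ = [1.475e-07, 1.475e-07, 4.424e-07]  ψ = [2, 2, 0]  (obs o_5=0)
t=6: δ = [3.539e-08, 1.769e-08, 8.847e-09]  ψ = [2, 2, 0]  (obs o_6=1)
backtrack: best end state = 0; path = [0, 2, 1, 0, 0, 2, 0]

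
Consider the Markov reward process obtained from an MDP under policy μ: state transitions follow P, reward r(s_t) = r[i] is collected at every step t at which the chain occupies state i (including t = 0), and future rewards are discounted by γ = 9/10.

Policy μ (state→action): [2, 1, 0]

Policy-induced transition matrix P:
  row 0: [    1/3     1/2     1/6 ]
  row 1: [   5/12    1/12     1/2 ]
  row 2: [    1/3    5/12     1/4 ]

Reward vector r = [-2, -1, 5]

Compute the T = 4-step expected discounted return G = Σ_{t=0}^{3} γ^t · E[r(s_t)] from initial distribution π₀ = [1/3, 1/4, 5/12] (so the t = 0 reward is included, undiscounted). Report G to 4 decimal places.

G = 2.2169

t=0: π = [0.3333, 0.2500, 0.4167], E[r] = 1.1667, γ^t·E[r] = 1.166667, running G = 1.166667
t=1: π = [0.3542, 0.3611, 0.2847], E[r] = 0.3542, γ^t·E[r] = 0.318750, running G = 1.485417
t=2: π = [0.3634, 0.3258, 0.3108], E[r] = 0.5012, γ^t·E[r] = 0.405938, running G = 1.891354
t=3: π = [0.3605, 0.3383, 0.3012], E[r] = 0.4465, γ^t·E[r] = 0.325512, running G = 2.216866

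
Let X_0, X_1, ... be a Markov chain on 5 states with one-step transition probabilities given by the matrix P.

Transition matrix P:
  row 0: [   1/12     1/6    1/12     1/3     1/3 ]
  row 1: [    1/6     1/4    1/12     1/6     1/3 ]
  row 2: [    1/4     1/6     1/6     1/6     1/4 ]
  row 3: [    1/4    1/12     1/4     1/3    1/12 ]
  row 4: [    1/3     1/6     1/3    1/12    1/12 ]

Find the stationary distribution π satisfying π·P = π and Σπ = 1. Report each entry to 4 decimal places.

Balance equations π_j = Σ_i π_i·P[i][j]:
  π_0 = 1/12·π_0 + 1/6·π_1 + 1/4·π_2 + 1/4·π_3 + 1/3·π_4
  π_1 = 1/6·π_0 + 1/4·π_1 + 1/6·π_2 + 1/12·π_3 + 1/6·π_4
  π_2 = 1/12·π_0 + 1/12·π_1 + 1/6·π_2 + 1/4·π_3 + 1/3·π_4
  π_3 = 1/3·π_0 + 1/6·π_1 + 1/6·π_2 + 1/3·π_3 + 1/12·π_4
  normalize: π_0 + π_1 + π_2 + π_3 + π_4 = 1
Solving the linear system gives exactly π = [4604/21147, 1139/7049, 1329/7049, 1569/7049, 4432/21147].

π = [0.2177, 0.1616, 0.1885, 0.2226, 0.2096]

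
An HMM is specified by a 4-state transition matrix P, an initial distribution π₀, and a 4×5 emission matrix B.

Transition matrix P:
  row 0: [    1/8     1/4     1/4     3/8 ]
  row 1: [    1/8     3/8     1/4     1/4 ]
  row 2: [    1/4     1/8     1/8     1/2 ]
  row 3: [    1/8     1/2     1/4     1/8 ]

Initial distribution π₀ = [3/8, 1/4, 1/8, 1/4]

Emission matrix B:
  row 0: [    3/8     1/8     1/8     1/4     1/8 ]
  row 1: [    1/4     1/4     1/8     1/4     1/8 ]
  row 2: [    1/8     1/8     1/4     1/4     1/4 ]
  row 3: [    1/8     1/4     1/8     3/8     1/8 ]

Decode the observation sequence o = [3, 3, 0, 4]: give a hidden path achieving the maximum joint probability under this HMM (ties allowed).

t=0: δ = [9.375e-02, 6.250e-02, 3.125e-02, 9.375e-02]  (obs o_0=3)
t=1: δ = [2.930e-03, 1.172e-02, 5.859e-03, 1.318e-02]  ψ = [0, 3, 0, 0]  (obs o_1=3)
t=2: δ = [6.180e-04, 1.648e-03, 4.120e-04, 3.662e-04]  ψ = [3, 3, 3, 1]  (obs o_2=0)
t=3: δ = [2.575e-05, 7.725e-05, 1.030e-04, 5.150e-05]  ψ = [1, 1, 1, 1]  (obs o_3=4)
backtrack: best end state = 2; path = [0, 3, 1, 2]

path = [0, 3, 1, 2]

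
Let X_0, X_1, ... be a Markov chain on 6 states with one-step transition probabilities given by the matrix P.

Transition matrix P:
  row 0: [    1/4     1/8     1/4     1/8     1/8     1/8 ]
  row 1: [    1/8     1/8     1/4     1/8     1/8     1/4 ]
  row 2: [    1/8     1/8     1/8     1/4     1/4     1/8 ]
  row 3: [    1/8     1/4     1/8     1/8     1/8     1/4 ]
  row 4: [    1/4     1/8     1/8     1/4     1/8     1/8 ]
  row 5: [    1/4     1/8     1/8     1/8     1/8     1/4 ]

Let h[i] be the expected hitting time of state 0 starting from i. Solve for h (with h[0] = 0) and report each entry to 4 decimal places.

First-step conditioning: h[0] = 0; for i ≠ 0, h[i] = 1 + Σ_k P[i][k]·h[k].
  h[1] = 1 + 1/8·h[1] + 1/4·h[2] + 1/8·h[3] + 1/8·h[4] + 1/4·h[5]
  h[2] = 1 + 1/8·h[1] + 1/8·h[2] + 1/4·h[3] + 1/4·h[4] + 1/8·h[5]
  h[3] = 1 + 1/4·h[1] + 1/8·h[2] + 1/8·h[3] + 1/8·h[4] + 1/4·h[5]
  h[4] = 1 + 1/8·h[1] + 1/8·h[2] + 1/4·h[3] + 1/8·h[4] + 1/8·h[5]
  h[5] = 1 + 1/8·h[1] + 1/8·h[2] + 1/8·h[3] + 1/8·h[4] + 1/4·h[5]
Solving the 5×5 linear system over states ≠ 0 gives exactly h = [0, 37376/6339, 12480/2113, 12456/2113, 33280/6339, 32696/6339] (h[0] = 0 is the target).

h = [0.0000, 5.8962, 5.9063, 5.8949, 5.2500, 5.1579]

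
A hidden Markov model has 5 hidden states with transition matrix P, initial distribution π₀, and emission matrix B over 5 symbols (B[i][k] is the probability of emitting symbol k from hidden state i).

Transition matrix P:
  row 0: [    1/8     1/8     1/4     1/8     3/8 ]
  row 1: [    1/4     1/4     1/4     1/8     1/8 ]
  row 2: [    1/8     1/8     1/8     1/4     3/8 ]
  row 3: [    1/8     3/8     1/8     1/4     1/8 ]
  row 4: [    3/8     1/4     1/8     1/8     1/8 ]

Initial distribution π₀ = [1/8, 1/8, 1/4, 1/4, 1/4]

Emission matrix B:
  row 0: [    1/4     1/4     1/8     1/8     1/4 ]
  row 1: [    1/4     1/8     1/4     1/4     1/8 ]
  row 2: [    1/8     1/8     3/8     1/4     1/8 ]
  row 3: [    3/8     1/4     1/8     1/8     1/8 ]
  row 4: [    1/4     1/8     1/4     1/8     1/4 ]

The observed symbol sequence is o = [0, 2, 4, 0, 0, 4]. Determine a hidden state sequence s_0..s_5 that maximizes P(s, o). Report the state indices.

t=0: δ = [3.125e-02, 3.125e-02, 3.125e-02, 9.375e-02, 6.250e-02]  (obs o_0=0)
t=1: δ = [2.930e-03, 8.789e-03, 4.395e-03, 2.930e-03, 2.930e-03]  ψ = [4, 3, 3, 3, 0]  (obs o_1=2)
t=2: δ = [5.493e-04, 2.747e-04, 2.747e-04, 1.373e-04, 4.120e-04]  ψ = [1, 1, 1, 1, 2]  (obs o_2=4)
t=3: δ = [3.862e-05, 2.575e-05, 1.717e-05, 2.575e-05, 5.150e-05]  ψ = [4, 4, 0, 0, 0]  (obs o_3=0)
t=4: δ = [4.828e-06, 3.219e-06, 1.207e-06, 2.414e-06, 3.621e-06]  ψ = [4, 4, 0, 3, 0]  (obs o_4=0)
t=5: δ = [3.395e-07, 1.132e-07, 1.509e-07, 7.544e-08, 4.526e-07]  ψ = [4, 3, 0, 0, 0]  (obs o_5=4)
backtrack: best end state = 4; path = [3, 1, 0, 4, 0, 4]

path = [3, 1, 0, 4, 0, 4]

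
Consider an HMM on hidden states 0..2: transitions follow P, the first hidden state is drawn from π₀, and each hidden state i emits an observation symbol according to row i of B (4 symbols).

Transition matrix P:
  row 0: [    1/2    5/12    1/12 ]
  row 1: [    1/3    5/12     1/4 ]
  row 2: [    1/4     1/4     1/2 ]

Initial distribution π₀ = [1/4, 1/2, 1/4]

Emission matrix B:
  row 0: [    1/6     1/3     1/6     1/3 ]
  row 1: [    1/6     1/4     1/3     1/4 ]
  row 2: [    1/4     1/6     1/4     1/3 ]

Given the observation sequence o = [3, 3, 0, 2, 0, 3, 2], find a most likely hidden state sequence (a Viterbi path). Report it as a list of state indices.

t=0: δ = [8.333e-02, 1.250e-01, 8.333e-02]  (obs o_0=3)
t=1: δ = [1.389e-02, 1.302e-02, 1.389e-02]  ψ = [0, 1, 2]  (obs o_1=3)
t=2: δ = [1.157e-03, 9.645e-04, 1.736e-03]  ψ = [0, 0, 2]  (obs o_2=0)
t=3: δ = [9.645e-05, 1.608e-04, 2.170e-04]  ψ = [0, 0, 2]  (obs o_3=2)
t=4: δ = [9.042e-06, 1.116e-05, 2.713e-05]  ψ = [2, 1, 2]  (obs o_4=0)
t=5: δ = [2.261e-06, 1.695e-06, 4.521e-06]  ψ = [2, 2, 2]  (obs o_5=3)
t=6: δ = [1.884e-07, 3.768e-07, 5.651e-07]  ψ = [0, 2, 2]  (obs o_6=2)
backtrack: best end state = 2; path = [2, 2, 2, 2, 2, 2, 2]

path = [2, 2, 2, 2, 2, 2, 2]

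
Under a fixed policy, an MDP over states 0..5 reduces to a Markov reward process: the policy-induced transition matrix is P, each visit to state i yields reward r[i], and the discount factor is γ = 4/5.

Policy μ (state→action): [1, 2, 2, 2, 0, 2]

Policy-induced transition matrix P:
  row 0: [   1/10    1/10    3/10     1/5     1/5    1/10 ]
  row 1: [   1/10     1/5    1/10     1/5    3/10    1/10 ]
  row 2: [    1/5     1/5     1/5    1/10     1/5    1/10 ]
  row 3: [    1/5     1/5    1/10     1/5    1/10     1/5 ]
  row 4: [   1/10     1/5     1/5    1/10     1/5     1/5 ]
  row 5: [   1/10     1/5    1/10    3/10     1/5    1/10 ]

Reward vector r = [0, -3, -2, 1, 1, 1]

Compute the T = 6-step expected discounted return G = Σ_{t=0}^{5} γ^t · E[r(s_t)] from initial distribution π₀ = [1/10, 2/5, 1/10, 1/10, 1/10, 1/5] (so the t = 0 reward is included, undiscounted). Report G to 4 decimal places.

t=0: π = [0.1000, 0.4000, 0.1000, 0.1000, 0.1000, 0.2000], E[r] = -1.0000, γ^t·E[r] = -1.000000, running G = -1.000000
t=1: π = [0.1200, 0.1900, 0.1400, 0.2000, 0.2300, 0.1200], E[r] = -0.3000, γ^t·E[r] = -0.240000, running G = -1.240000
t=2: π = [0.1340, 0.1880, 0.1610, 0.1750, 0.1990, 0.1430], E[r] = -0.3690, γ^t·E[r] = -0.236160, running G = -1.476160
t=3: π = [0.1336, 0.1866, 0.1628, 0.1783, 0.2013, 0.1374], E[r] = -0.3684, γ^t·E[r] = -0.188621, running G = -1.664781
t=4: π = [0.1341, 0.1866, 0.1631, 0.1773, 0.2008, 0.1380], E[r] = -0.3701, γ^t·E[r] = -0.151577, running G = -1.816357
t=5: π = [0.1340, 0.1866, 0.1632, 0.1774, 0.2009, 0.1378], E[r] = -0.3701, γ^t·E[r] = -0.121260, running G = -1.937617

G = -1.9376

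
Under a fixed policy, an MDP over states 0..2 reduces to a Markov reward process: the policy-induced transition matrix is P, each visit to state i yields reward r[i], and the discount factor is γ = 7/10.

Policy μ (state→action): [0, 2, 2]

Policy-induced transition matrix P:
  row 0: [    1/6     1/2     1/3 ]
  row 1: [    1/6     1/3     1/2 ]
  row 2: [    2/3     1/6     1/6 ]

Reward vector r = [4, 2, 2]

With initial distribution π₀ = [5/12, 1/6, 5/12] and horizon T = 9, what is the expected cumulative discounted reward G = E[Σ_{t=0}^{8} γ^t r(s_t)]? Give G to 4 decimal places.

G = 8.7373

t=0: π = [0.4167, 0.1667, 0.4167], E[r] = 2.8333, γ^t·E[r] = 2.833333, running G = 2.833333
t=1: π = [0.3750, 0.3333, 0.2917], E[r] = 2.7500, γ^t·E[r] = 1.925000, running G = 4.758333
t=2: π = [0.3125, 0.3472, 0.3403], E[r] = 2.6250, γ^t·E[r] = 1.286250, running G = 6.044583
t=3: π = [0.3368, 0.3287, 0.3345], E[r] = 2.6736, γ^t·E[r] = 0.917049, running G = 6.961632
t=4: π = [0.3339, 0.3337, 0.3324], E[r] = 2.6678, γ^t·E[r] = 0.640545, running G = 7.602177
t=5: π = [0.3329, 0.3336, 0.3336], E[r] = 2.6657, γ^t·E[r] = 0.448025, running G = 8.050201
t=6: π = [0.3334, 0.3332, 0.3333], E[r] = 2.6669, γ^t·E[r] = 0.313757, running G = 8.363958
t=7: π = [0.3333, 0.3334, 0.3333], E[r] = 2.6667, γ^t·E[r] = 0.219612, running G = 8.583570
t=8: π = [0.3333, 0.3333, 0.3333], E[r] = 2.6666, γ^t·E[r] = 0.153727, running G = 8.737297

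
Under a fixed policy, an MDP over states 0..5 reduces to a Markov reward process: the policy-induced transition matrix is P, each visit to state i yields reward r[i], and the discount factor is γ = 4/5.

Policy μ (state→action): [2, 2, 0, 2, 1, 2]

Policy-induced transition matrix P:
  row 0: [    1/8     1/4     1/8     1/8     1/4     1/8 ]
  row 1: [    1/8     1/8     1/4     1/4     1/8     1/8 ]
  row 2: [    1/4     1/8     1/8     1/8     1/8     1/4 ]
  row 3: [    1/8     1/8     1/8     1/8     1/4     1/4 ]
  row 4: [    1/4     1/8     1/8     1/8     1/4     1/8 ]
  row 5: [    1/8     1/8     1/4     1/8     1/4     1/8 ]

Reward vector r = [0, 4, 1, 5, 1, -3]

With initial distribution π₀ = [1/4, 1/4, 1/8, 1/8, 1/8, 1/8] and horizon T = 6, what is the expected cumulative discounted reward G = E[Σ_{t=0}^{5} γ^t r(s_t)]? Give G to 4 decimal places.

t=0: π = [0.2500, 0.2500, 0.1250, 0.1250, 0.1250, 0.1250], E[r] = 1.5000, γ^t·E[r] = 1.500000, running G = 1.500000
t=1: π = [0.1563, 0.1563, 0.1719, 0.1563, 0.2031, 0.1563], E[r] = 1.3125, γ^t·E[r] = 1.050000, running G = 2.550000
t=2: π = [0.1719, 0.1445, 0.1641, 0.1445, 0.2090, 0.1660], E[r] = 1.1758, γ^t·E[r] = 0.752500, running G = 3.302500
t=3: π = [0.1716, 0.1465, 0.1638, 0.1431, 0.2114, 0.1636], E[r] = 1.1858, γ^t·E[r] = 0.607125, running G = 3.909625
t=4: π = [0.1719, 0.1465, 0.1638, 0.1433, 0.2112, 0.1634], E[r] = 1.1873, γ^t·E[r] = 0.486300, running G = 4.395925
t=5: π = [0.1719, 0.1465, 0.1637, 0.1433, 0.2112, 0.1634], E[r] = 1.1873, γ^t·E[r] = 0.389050, running G = 4.784975

G = 4.7850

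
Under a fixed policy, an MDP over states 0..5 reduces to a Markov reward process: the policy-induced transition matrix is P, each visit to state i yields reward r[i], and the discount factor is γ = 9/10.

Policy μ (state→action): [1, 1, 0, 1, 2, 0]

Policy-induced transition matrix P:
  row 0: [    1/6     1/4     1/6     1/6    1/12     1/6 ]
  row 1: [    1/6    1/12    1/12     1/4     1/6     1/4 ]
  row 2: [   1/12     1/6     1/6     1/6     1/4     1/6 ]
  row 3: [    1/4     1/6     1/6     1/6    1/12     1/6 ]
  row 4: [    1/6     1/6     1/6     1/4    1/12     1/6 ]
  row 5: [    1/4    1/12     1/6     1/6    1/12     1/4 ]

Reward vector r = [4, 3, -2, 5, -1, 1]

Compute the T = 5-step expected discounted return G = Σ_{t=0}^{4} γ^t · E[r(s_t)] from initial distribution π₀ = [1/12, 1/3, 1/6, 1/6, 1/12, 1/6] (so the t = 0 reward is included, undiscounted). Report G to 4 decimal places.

G = 7.8585

t=0: π = [0.0833, 0.3333, 0.1667, 0.1667, 0.0833, 0.1667], E[r] = 1.9167, γ^t·E[r] = 1.916667, running G = 1.916667
t=1: π = [0.1806, 0.1319, 0.1389, 0.2014, 0.1389, 0.2083], E[r] = 1.9167, γ^t·E[r] = 1.725000, running G = 3.641667
t=2: π = [0.1892, 0.1534, 0.1557, 0.1892, 0.1175, 0.1950], E[r] = 1.9294, γ^t·E[r] = 1.562813, running G = 5.204479
t=3: π = [0.1857, 0.1534, 0.1539, 0.1892, 0.1221, 0.1957], E[r] = 1.9151, γ^t·E[r] = 1.396125, running G = 6.600604
t=4: π = [0.1859, 0.1531, 0.1539, 0.1896, 0.1218, 0.1958], E[r] = 1.9172, γ^t·E[r] = 1.257857, running G = 7.858461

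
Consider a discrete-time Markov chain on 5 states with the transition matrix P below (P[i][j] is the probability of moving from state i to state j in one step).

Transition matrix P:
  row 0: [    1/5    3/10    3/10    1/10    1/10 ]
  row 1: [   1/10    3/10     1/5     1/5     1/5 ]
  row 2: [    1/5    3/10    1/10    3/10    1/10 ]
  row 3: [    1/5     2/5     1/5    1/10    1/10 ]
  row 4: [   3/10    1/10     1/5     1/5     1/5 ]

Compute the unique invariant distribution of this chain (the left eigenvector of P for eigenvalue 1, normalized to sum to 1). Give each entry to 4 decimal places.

Balance equations π_j = Σ_i π_i·P[i][j]:
  π_0 = 1/5·π_0 + 1/10·π_1 + 1/5·π_2 + 1/5·π_3 + 3/10·π_4
  π_1 = 3/10·π_0 + 3/10·π_1 + 3/10·π_2 + 2/5·π_3 + 1/10·π_4
  π_2 = 3/10·π_0 + 1/5·π_1 + 1/10·π_2 + 1/5·π_3 + 1/5·π_4
  π_3 = 1/10·π_0 + 1/5·π_1 + 3/10·π_2 + 1/10·π_3 + 1/5·π_4
  normalize: π_0 + π_1 + π_2 + π_3 + π_4 = 1
Solving the linear system gives exactly π = [1031/5562, 179/618, 1105/5562, 509/2781, 797/5562].

π = [0.1854, 0.2896, 0.1987, 0.1830, 0.1433]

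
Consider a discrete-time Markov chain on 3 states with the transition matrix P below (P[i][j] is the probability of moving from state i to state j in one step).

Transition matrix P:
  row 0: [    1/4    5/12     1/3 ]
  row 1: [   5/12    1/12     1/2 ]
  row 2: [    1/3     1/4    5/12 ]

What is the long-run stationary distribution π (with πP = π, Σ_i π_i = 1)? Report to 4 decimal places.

π = [0.3278, 0.2611, 0.4111]

Balance equations π_j = Σ_i π_i·P[i][j]:
  π_0 = 1/4·π_0 + 5/12·π_1 + 1/3·π_2
  π_1 = 5/12·π_0 + 1/12·π_1 + 1/4·π_2
  normalize: π_0 + π_1 + π_2 = 1
Solving the linear system gives exactly π = [59/180, 47/180, 37/90].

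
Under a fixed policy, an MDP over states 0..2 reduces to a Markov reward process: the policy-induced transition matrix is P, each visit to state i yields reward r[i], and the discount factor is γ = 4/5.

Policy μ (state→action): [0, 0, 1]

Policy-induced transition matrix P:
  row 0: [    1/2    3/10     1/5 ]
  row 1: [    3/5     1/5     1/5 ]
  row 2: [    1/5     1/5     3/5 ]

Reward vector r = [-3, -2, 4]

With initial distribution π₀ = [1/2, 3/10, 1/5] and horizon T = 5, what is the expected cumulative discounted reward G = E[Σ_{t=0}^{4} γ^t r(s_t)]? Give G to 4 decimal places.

G = -2.7264

t=0: π = [0.5000, 0.3000, 0.2000], E[r] = -1.3000, γ^t·E[r] = -1.300000, running G = -1.300000
t=1: π = [0.4700, 0.2500, 0.2800], E[r] = -0.7900, γ^t·E[r] = -0.632000, running G = -1.932000
t=2: π = [0.4410, 0.2470, 0.3120], E[r] = -0.5690, γ^t·E[r] = -0.364160, running G = -2.296160
t=3: π = [0.4311, 0.2441, 0.3248], E[r] = -0.4823, γ^t·E[r] = -0.246938, running G = -2.543098
t=4: π = [0.4270, 0.2431, 0.3299], E[r] = -0.4475, γ^t·E[r] = -0.183276, running G = -2.726373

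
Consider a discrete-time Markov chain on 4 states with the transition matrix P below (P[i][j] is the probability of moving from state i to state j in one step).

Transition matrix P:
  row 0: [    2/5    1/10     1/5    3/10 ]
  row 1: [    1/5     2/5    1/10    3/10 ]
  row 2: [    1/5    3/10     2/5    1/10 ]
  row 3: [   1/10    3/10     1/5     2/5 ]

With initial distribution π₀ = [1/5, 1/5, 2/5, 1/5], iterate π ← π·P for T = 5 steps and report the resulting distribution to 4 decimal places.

t=0: π = [0.2000, 0.2000, 0.4000, 0.2000]
t=1: π = [0.2200, 0.2800, 0.2600, 0.2400]
t=2: π = [0.2200, 0.2840, 0.2240, 0.2720]
t=3: π = [0.2168, 0.2844, 0.2164, 0.2824]
t=4: π = [0.2151, 0.2851, 0.2148, 0.2850]
t=5: π = [0.2145, 0.2855, 0.2145, 0.2855]

π = [0.2145, 0.2855, 0.2145, 0.2855]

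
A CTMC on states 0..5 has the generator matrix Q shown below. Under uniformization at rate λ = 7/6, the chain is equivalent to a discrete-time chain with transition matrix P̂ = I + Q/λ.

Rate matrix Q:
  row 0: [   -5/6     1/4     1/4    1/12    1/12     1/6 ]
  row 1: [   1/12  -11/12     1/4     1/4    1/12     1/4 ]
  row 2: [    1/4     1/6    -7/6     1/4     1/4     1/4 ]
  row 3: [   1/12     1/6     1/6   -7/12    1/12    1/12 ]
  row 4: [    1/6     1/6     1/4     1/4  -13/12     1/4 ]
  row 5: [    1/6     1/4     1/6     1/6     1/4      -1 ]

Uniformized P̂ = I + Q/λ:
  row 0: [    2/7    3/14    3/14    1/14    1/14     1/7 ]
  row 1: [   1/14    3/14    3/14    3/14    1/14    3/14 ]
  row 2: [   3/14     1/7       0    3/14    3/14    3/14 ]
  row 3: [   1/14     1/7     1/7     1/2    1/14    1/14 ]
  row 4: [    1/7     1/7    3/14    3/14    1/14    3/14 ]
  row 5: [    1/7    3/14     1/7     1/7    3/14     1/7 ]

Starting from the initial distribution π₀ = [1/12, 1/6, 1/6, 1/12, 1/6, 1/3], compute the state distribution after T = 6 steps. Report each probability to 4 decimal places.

π = [0.1434, 0.1769, 0.1523, 0.2554, 0.1155, 0.1564]

t=0: π = [0.0833, 0.1667, 0.1667, 0.0833, 0.1667, 0.3333]
t=1: π = [0.1488, 0.1845, 0.1488, 0.2024, 0.1429, 0.1726]
t=2: π = [0.1471, 0.1790, 0.1556, 0.2385, 0.1173, 0.1624]
t=3: π = [0.1452, 0.1778, 0.1523, 0.2498, 0.1169, 0.1581]
t=4: π = [0.1439, 0.1772, 0.1525, 0.2536, 0.1158, 0.1569]
t=5: π = [0.1435, 0.1770, 0.1523, 0.2550, 0.1156, 0.1566]
t=6: π = [0.1434, 0.1769, 0.1523, 0.2554, 0.1155, 0.1564]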